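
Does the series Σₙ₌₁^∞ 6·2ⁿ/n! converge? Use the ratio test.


aₙ = 6·2^n/n!
a_{n+1}/aₙ = 2^(n+1)/(n+1)! × n!/2^n  (constant 6 cancels)
= 2/(n+1)
L = lim(n→∞) 2/(n+1) = 0
L < 1 → series CONVERGES

Converges (ratio test: L = 0 < 1)


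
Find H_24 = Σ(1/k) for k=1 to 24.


H_24 = 1/1 + 1/2 + 1/3 + ... + 1/24
= 1347822955/356948592
≈ 3.776

H_24 = 1347822955/356948592 ≈ 3.776


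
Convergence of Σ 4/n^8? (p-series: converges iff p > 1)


p-series test: Σ c/n^p converges if p > 1, diverges if p ≤ 1 (constant c > 0 doesn't affect convergence).
p = 8
8 > 1 → CONVERGES

Converges (p = 8 > 1)


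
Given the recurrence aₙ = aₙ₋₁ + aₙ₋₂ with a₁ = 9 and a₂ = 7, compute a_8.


Computing iteratively: 9, 7, 16, 23, 39, 62, 101, 163
a_8 = 163

a_8 = 163


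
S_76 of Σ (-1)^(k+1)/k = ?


S = 1 - 1/2 + 1/3 - 1/4 + 1/5 - 1/6 + 1/7 - 1/8 ± ...
= 0.6866
(Full series converges to +ln(2) ≈ +0.6931)

S_76 = 0.6866


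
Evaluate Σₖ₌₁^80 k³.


n(n+1)/2 = 80×81/2 = 3240
Σk³ = 3240² = 10497600

Σk³ = 10497600


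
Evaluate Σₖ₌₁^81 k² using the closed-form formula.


n = 81
n(n+1)(2n+1)/6 = 81×82×163/6
= 1082646/6 = 180441

Σk² = 180441


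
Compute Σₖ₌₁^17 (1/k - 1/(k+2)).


Telescoping with gap 2: two head and two tail terms survive.
= (1 + 1/2) - (1/18 + 1/19)
= 3/2 - 1/18 - 1/19 = 238/171

Sum = 238/171


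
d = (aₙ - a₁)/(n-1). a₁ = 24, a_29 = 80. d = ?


d = (aₙ - a₁)/(n-1)
= (80 - 24)/(29-1)
= 56/28 = 2

d = 2


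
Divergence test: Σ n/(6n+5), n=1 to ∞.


lim(n→∞) n/(6n+5) = 1/6 = 1/6  (divide numerator and denominator by n)
lim aₙ = 1/6 ≠ 0 → series DIVERGES

Diverges (lim aₙ = 1/6 ≠ 0)


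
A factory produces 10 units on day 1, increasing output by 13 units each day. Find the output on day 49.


aₙ = a₁ + (n-1)d
= 10 + (49-1)×13
= 10 + 624
= 634

a_49 = 634


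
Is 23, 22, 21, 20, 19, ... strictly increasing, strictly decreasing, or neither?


Differences: -1, -1, -1, -1
All differences < 0 → strictly DECREASING

Monotonically decreasing


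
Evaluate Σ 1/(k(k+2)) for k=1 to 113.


1/(k(k+2)) = (1/2)·(1/k - 1/(k+2)) (partial fractions)
Telescoping: Σ = (1/2)·(1 + 1/2 - 1/114 - 1/115) = 4859/6555

Sum = 4859/6555


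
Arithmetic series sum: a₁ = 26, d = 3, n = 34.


aₙ = 26 + (34-1)×3 = 125
Sₙ = n(a₁+aₙ)/2 = 34×(26+125)/2
= 34×151/2 = 2567

S_34 = 2567


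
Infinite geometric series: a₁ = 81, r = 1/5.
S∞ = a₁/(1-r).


S∞ = a₁/(1-r) = 81/(1 - 1/5)
= 81/(4/5)
= 405/4

S∞ = 405/4


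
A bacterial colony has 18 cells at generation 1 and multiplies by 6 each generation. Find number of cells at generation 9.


aₙ = a₁·r^(n-1)
= 18×6^8
= 18×1679616
= 30233088

a_9 = 30233088


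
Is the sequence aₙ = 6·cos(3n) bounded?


For all n, -1 ≤ cos(3n) ≤ 1, so -6 ≤ 6·cos(3n) ≤ 6
Lower bound: -6, Upper bound: 6
The sequence IS bounded

Bounded (-6 ≤ aₙ ≤ 6)


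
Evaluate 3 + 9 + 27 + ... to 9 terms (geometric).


Sₙ = 3×(3^9 - 1)/(3 - 1)
= 3×(19683 - 1)/2
= 3×19682/2
= 29523

S_9 = 29523


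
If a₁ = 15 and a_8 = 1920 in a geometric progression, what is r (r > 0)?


r^(n-1) = aₙ/a₁
r^7 = 1920/15 = 128
r = 128^(1/7)
= 2

r = 2


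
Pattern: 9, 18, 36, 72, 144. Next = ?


Pattern: geometric (r=2)
Terms: 9, 18, 36, 72, 144
Next term = 288

Next term = 288


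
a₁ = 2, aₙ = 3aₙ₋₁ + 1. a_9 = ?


Computing step by step:
a_1 = 2
a_2 = 7
a_3 = 22
a_4 = 67
a_5 = 202
a_6 = 607
a_7 = 1822
a_8 = 5467
a_9 = 16402


a_9 = 16402


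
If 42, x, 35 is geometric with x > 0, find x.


GM = √(42×35) = √1470 = 38.3406

GM = 38.3406


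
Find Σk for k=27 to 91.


Σₖ₌27^91 k = Σₖ₌₁^91 k − Σₖ₌₁^26 k
= 91·92/2 − 26·27/2
= 4186 − 351 = 3835

Σk = 3835


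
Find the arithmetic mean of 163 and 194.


AM = (163 + 194)/2 = 357/2 = 178.5

AM = 178.5


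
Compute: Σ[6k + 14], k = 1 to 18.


Σ(6k+14) = 6·Σk + 14·n
= 6·171 + 14·18
= 1026 + 252 = 1278

Σ = 1278


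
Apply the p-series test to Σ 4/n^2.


p-series test: Σ c/n^p converges if p > 1, diverges if p ≤ 1 (constant c > 0 doesn't affect convergence).
p = 2
2 > 1 → CONVERGES

Converges (p = 2 > 1)


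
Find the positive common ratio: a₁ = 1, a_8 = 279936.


r^(n-1) = aₙ/a₁
r^7 = 279936/1 = 279936
r = 279936^(1/7)
= 6

r = 6


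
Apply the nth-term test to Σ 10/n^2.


lim(n→∞) 10/n^2 = 0
lim aₙ = 0 → nth-term test is INCONCLUSIVE
(Need other tests; this is actually a convergent p-series with p=2 > 1)

Inconclusive (lim aₙ = 0; need another test)


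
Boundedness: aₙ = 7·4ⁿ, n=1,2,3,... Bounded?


aₙ = 7·4ⁿ → as n→∞, aₙ→∞ (since base 4 > 1)
No finite upper bound exists
The sequence is UNBOUNDED

Unbounded (aₙ → ∞ as n → ∞)


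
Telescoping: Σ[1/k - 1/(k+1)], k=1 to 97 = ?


Telescoping: adjacent terms cancel.
= 1/1 - 1/98
= 1 - 1/98 = 97/98

Sum = 97/98


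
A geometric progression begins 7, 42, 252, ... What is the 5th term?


aₙ = a₁·r^(n-1)
= 7×6^4
= 7×1296
= 9072

a_5 = 9072


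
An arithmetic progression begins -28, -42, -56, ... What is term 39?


aₙ = a₁ + (n-1)d
= -28 + (39-1)×-14
= -28 - 532
= -560

a_39 = -560


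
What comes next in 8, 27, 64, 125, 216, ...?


Pattern: perfect cubes: n³
Terms: 8, 27, 64, 125, 216
Next term = 343

Next term = 343


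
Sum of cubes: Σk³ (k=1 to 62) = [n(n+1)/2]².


n(n+1)/2 = 62×63/2 = 1953
Σk³ = 1953² = 3814209

Σk³ = 3814209


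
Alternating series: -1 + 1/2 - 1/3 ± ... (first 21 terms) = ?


S = -1 + 1/2 - 1/3 + 1/4 - 1/5 + 1/6 - 1/7 + 1/8 ± ...
= -0.7164
(Full series converges to -ln(2) ≈ -0.6931)

S_21 = -0.7164


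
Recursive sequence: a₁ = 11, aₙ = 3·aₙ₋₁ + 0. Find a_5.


Computing step by step:
a_1 = 11
a_2 = 33
a_3 = 99
a_4 = 297
a_5 = 891


a_5 = 891


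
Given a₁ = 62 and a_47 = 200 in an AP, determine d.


d = (aₙ - a₁)/(n-1)
= (200 - 62)/(47-1)
= 138/46 = 3

d = 3


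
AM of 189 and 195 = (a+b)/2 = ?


AM = (189 + 195)/2 = 384/2 = 192

AM = 192


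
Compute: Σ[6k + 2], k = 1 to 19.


Σ(6k+2) = 6·Σk + 2·n
= 6·190 + 2·19
= 1140 + 38 = 1178

Σ = 1178


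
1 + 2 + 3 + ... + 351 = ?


n(n+1)/2 = 351×352/2 = 123552/2 = 61776

Σk = 61776


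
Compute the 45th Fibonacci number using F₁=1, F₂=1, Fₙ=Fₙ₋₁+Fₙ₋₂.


Fibonacci sequence: 1, 1, 2, 3, 5, 8, 13, 21, 34, 55, 89, ...
F(45) = 1134903170

F(45) = 1134903170


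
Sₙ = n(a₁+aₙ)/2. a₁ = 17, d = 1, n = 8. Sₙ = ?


aₙ = 17 + (8-1)×1 = 24
Sₙ = n(a₁+aₙ)/2 = 8×(17+24)/2
= 8×41/2 = 164

S_8 = 164


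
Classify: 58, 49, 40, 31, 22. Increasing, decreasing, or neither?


Differences: -9, -9, -9, -9
All differences < 0 → strictly DECREASING

Monotonically decreasing


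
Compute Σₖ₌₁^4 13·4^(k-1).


Sₙ = 13×(4^4 - 1)/(4 - 1)
= 13×(256 - 1)/3
= 13×255/3
= 1105

S_4 = 1105


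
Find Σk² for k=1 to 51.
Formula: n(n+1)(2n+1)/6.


n = 51
n(n+1)(2n+1)/6 = 51×52×103/6
= 273156/6 = 45526

Σk² = 45526


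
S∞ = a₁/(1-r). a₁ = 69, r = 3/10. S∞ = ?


S∞ = a₁/(1-r) = 69/(1 - 3/10)
= 69/(7/10)
= 690/7

S∞ = 690/7


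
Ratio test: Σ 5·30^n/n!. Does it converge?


aₙ = 5·30^n/n!
a_{n+1}/aₙ = 30^(n+1)/(n+1)! × n!/30^n  (constant 5 cancels)
= 30/(n+1)
L = lim(n→∞) 30/(n+1) = 0
L < 1 → series CONVERGES

Converges (ratio test: L = 0 < 1)


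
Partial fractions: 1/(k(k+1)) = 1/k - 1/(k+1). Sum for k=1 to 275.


1/(k(k+1)) = 1/k - 1/(k+1) (partial fractions)
Telescoping: Σ = 1 - 1/276 = 275/276

Sum = 275/276


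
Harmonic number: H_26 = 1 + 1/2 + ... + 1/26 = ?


H_26 = 1/1 + 1/2 + 1/3 + ... + 1/26
= 34395742267/8923714800
≈ 3.8544

H_26 = 34395742267/8923714800 ≈ 3.8544


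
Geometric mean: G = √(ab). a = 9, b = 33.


GM = √(9×33) = √297 = 17.2337

GM = 17.2337


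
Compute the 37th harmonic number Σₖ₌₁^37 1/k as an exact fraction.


H_37 = 1/1 + 1/2 + 1/3 + ... + 1/37
= 2040798836801833/485721041551200
≈ 4.2016

H_37 = 2040798836801833/485721041551200 ≈ 4.2016


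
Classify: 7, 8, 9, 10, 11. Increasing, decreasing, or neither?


Differences: 1, 1, 1, 1
All differences > 0 → strictly INCREASING

Monotonically increasing


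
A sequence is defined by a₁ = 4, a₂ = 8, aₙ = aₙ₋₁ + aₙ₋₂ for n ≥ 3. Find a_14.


Computing iteratively: 4, 8, 12, 20, 32, 52, 84, 136, 220, 356, 576, 932, ...
a_14 = 2440

a_14 = 2440


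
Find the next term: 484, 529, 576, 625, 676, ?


Pattern: perfect squares: n²
Terms: 484, 529, 576, 625, 676
Next term = 729

Next term = 729


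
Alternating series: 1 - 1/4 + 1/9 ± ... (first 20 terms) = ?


S = 1 - 1/4 + 1/9 - 1/16 + 1/25 - 1/36 + 1/49 - 1/64 ± ...
= 0.8213
(Full series converges to +π²/12 ≈ +0.8225)

S_20 = 0.8213


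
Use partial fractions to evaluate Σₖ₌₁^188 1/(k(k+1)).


1/(k(k+1)) = 1/k - 1/(k+1) (partial fractions)
Telescoping: Σ = 1 - 1/189 = 188/189

Sum = 188/189


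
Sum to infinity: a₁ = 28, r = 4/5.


S∞ = a₁/(1-r) = 28/(1 - 4/5)
= 28/(1/5)
= 140

S∞ = 140


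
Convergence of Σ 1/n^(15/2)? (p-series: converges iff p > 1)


p-series test: Σ c/n^p converges if p > 1, diverges if p ≤ 1 (constant c > 0 doesn't affect convergence).
p = 15/2
15/2 > 1 → CONVERGES

Converges (p = 15/2 > 1)


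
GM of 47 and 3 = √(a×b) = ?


GM = √(47×3) = √141 = 11.8743

GM = 11.8743


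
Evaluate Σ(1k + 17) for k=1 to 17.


Σ(1k+17) = 1·Σk + 17·n
= 1·153 + 17·17
= 153 + 289 = 442

Σ = 442


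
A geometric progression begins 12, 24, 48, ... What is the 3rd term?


aₙ = a₁·r^(n-1)
= 12×2^2
= 12×4
= 48

a_3 = 48


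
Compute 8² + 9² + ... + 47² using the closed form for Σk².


Σₖ₌8^47 k² = Σₖ₌₁^47 k² − Σₖ₌₁^7 k²
= 47·48·95/6 − 7·8·15/6
= 35720 − 140 = 35580

Σk² = 35580


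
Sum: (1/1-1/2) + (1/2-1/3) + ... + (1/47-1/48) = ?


Telescoping: adjacent terms cancel.
= 1/1 - 1/48
= 1 - 1/48 = 47/48

Sum = 47/48


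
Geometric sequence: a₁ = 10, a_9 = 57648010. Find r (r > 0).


r^(n-1) = aₙ/a₁
r^8 = 57648010/10 = 5764801
r = 5764801^(1/8)
= ±7; taking r > 0 gives r = 7

r = 7


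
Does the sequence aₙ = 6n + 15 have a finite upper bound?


aₙ = 6n + 15 → as n→∞, aₙ→∞
No finite upper bound exists
The sequence is UNBOUNDED

Unbounded (aₙ → ∞ as n → ∞)


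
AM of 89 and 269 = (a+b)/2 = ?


AM = (89 + 269)/2 = 358/2 = 179

AM = 179


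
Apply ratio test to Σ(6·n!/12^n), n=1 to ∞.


aₙ = 6·n!/12^n
a_{n+1}/aₙ = (n+1)!/12^(n+1) × 12^n/n!  (constant 6 cancels)
= (n+1)/12
L = lim(n→∞) (n+1)/12 = ∞
L > 1 → series DIVERGES

Diverges (ratio test: L = ∞ > 1)


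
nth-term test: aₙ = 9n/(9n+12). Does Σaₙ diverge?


lim(n→∞) 9n/(9n+12) = 9/9 = 1  (divide numerator and denominator by n)
lim aₙ = 1 ≠ 0 → series DIVERGES

Diverges (lim aₙ = 1 ≠ 0)


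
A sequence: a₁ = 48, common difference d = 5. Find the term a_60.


aₙ = a₁ + (n-1)d
= 48 + (60-1)×5
= 48 + 295
= 343

a_60 = 343


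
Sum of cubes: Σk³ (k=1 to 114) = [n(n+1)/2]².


n(n+1)/2 = 114×115/2 = 6555
Σk³ = 6555² = 42968025

Σk³ = 42968025


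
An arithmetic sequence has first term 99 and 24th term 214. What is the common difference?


d = (aₙ - a₁)/(n-1)
= (214 - 99)/(24-1)
= 115/23 = 5

d = 5


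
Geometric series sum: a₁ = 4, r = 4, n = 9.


Sₙ = 4×(4^9 - 1)/(4 - 1)
= 4×(262144 - 1)/3
= 4×262143/3
= 349524

S_9 = 349524


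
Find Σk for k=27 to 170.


Σₖ₌27^170 k = Σₖ₌₁^170 k − Σₖ₌₁^26 k
= 170·171/2 − 26·27/2
= 14535 − 351 = 14184

Σk = 14184


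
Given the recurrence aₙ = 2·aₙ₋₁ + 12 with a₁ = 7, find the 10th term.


Computing step by step:
a_1 = 7
a_2 = 26
a_3 = 64
a_4 = 140
a_5 = 292
a_6 = 596
a_7 = 1204
a_8 = 2420
a_9 = 4852
a_10 = 9716


a_10 = 9716


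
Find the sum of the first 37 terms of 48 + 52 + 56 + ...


aₙ = 48 + (37-1)×4 = 192
Sₙ = n(a₁+aₙ)/2 = 37×(48+192)/2
= 37×240/2 = 4440

S_37 = 4440


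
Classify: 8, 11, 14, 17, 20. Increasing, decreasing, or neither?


Differences: 3, 3, 3, 3
All differences > 0 → strictly INCREASING

Monotonically increasing


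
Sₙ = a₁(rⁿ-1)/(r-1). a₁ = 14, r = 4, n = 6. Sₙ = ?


Sₙ = 14×(4^6 - 1)/(4 - 1)
= 14×(4096 - 1)/3
= 14×4095/3
= 19110

S_6 = 19110


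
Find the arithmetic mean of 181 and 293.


AM = (181 + 293)/2 = 474/2 = 237

AM = 237


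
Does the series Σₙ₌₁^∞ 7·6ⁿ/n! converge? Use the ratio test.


aₙ = 7·6^n/n!
a_{n+1}/aₙ = 6^(n+1)/(n+1)! × n!/6^n  (constant 7 cancels)
= 6/(n+1)
L = lim(n→∞) 6/(n+1) = 0
L < 1 → series CONVERGES

Converges (ratio test: L = 0 < 1)


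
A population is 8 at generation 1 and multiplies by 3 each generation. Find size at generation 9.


aₙ = a₁·r^(n-1)
= 8×3^8
= 8×6561
= 52488

a_9 = 52488


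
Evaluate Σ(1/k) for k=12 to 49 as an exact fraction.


Σₖ₌12^49 1/k = 1/12 + 1/13 + 1/14 + ... + 1/49
= 4522522398000006949811/3099044504245996706400
≈ 1.4593

Sum = 4522522398000006949811/3099044504245996706400 ≈ 1.4593


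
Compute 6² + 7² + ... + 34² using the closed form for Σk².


Σₖ₌6^34 k² = Σₖ₌₁^34 k² − Σₖ₌₁^5 k²
= 34·35·69/6 − 5·6·11/6
= 13685 − 55 = 13630

Σk² = 13630


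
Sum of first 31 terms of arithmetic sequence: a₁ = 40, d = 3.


aₙ = 40 + (31-1)×3 = 130
Sₙ = n(a₁+aₙ)/2 = 31×(40+130)/2
= 31×170/2 = 2635

S_31 = 2635


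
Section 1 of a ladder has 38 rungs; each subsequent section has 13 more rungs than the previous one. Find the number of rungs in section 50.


aₙ = a₁ + (n-1)d
= 38 + (50-1)×13
= 38 + 637
= 675

a_50 = 675


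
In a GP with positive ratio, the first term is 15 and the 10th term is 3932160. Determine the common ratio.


r^(n-1) = aₙ/a₁
r^9 = 3932160/15 = 262144
r = 262144^(1/9)
= 4

r = 4


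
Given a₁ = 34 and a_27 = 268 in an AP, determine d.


d = (aₙ - a₁)/(n-1)
= (268 - 34)/(27-1)
= 234/26 = 9

d = 9


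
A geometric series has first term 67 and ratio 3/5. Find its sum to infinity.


S∞ = a₁/(1-r) = 67/(1 - 3/5)
= 67/(2/5)
= 335/2

S∞ = 335/2


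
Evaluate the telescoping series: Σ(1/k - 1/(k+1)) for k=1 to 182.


Telescoping: adjacent terms cancel.
= 1/1 - 1/183
= 1 - 1/183 = 182/183

Sum = 182/183


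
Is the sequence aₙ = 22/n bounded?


a₁ = 22, a₂ = 22/2, a₃ = 22/3, ...
0 < aₙ ≤ 22 for all n ≥ 1
Lower bound: 0, Upper bound: 22
The sequence IS bounded

Bounded (0 < aₙ ≤ 22)


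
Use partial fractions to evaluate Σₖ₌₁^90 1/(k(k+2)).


1/(k(k+2)) = (1/2)·(1/k - 1/(k+2)) (partial fractions)
Telescoping: Σ = (1/2)·(1 + 1/2 - 1/91 - 1/92) = 12375/16744

Sum = 12375/16744


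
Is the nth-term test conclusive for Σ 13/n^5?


lim(n→∞) 13/n^5 = 0
lim aₙ = 0 → nth-term test is INCONCLUSIVE
(Need other tests; this is actually a convergent p-series with p=5 > 1)

Inconclusive (lim aₙ = 0; need another test)


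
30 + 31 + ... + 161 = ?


Σₖ₌30^161 k = Σₖ₌₁^161 k − Σₖ₌₁^29 k
= 161·162/2 − 29·30/2
= 13041 − 435 = 12606

Σk = 12606


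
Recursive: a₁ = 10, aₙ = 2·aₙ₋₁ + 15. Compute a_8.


Computing step by step:
a_1 = 10
a_2 = 35
a_3 = 85
a_4 = 185
a_5 = 385
a_6 = 785
a_7 = 1585
a_8 = 3185


a_8 = 3185


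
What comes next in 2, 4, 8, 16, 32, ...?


Pattern: powers of 2: 2ⁿ
Terms: 2, 4, 8, 16, 32
Next term = 64

Next term = 64


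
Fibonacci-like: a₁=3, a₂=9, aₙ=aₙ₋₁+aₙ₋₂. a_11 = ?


Computing iteratively: 3, 9, 12, 21, 33, 54, 87, 141, 228, 369, 597
a_11 = 597

a_11 = 597


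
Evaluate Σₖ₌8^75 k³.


Σₖ₌8^75 k³ = [75·76/2]² − [7·8/2]²
= 8122500 − 784 = 8121716

Σk³ = 8121716


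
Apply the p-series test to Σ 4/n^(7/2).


p-series test: Σ c/n^p converges if p > 1, diverges if p ≤ 1 (constant c > 0 doesn't affect convergence).
p = 7/2
7/2 > 1 → CONVERGES

Converges (p = 7/2 > 1)


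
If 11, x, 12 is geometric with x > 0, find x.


GM = √(11×12) = √132 = 11.4891

GM = 11.4891


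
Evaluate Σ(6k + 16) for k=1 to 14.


Σ(6k+16) = 6·Σk + 16·n
= 6·105 + 16·14
= 630 + 224 = 854

Σ = 854


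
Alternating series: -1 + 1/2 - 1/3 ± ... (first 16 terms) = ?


S = -1 + 1/2 - 1/3 + 1/4 - 1/5 + 1/6 - 1/7 + 1/8 ± ...
= -0.6629
(Full series converges to -ln(2) ≈ -0.6931)

S_16 = -0.6629


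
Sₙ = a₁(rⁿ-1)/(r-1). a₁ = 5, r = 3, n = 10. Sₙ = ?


Sₙ = 5×(3^10 - 1)/(3 - 1)
= 5×(59049 - 1)/2
= 5×59048/2
= 147620

S_10 = 147620


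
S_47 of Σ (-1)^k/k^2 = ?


S = -1 + 1/4 - 1/9 + 1/16 - 1/25 + 1/36 - 1/49 + 1/64 ± ...
= -0.8227
(Full series converges to -π²/12 ≈ -0.8225)

S_47 = -0.8227


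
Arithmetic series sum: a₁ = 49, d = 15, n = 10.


aₙ = 49 + (10-1)×15 = 184
Sₙ = n(a₁+aₙ)/2 = 10×(49+184)/2
= 10×233/2 = 1165

S_10 = 1165


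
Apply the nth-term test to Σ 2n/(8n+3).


lim(n→∞) 2n/(8n+3) = 2/8 = 1/4  (divide numerator and denominator by n)
lim aₙ = 1/4 ≠ 0 → series DIVERGES

Diverges (lim aₙ = 1/4 ≠ 0)


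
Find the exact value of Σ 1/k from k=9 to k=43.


Σₖ₌9^43 1/k = 1/9 + 1/10 + 1/11 + ... + 1/43
= 1397645503386737699/856326196254765600
≈ 1.6321

Sum = 1397645503386737699/856326196254765600 ≈ 1.6321


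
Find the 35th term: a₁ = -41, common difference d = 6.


aₙ = a₁ + (n-1)d
= -41 + (35-1)×6
= -41 + 204
= 163

a_35 = 163


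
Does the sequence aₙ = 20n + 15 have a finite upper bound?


aₙ = 20n + 15 → as n→∞, aₙ→∞
No finite upper bound exists
The sequence is UNBOUNDED

Unbounded (aₙ → ∞ as n → ∞)


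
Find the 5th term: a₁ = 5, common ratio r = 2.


aₙ = a₁·r^(n-1)
= 5×2^4
= 5×16
= 80

a_5 = 80


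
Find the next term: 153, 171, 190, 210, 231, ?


Pattern: triangular numbers: n(n+1)/2
Terms: 153, 171, 190, 210, 231
Next term = 253

Next term = 253


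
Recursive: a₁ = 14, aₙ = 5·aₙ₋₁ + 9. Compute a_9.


Computing step by step:
a_1 = 14
a_2 = 79
a_3 = 404
a_4 = 2029
a_5 = 10154
a_6 = 50779
a_7 = 253904
a_8 = 1269529
a_9 = 6347654


a_9 = 6347654


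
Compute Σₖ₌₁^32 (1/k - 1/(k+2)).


Telescoping with gap 2: two head and two tail terms survive.
= (1 + 1/2) - (1/33 + 1/34)
= 3/2 - 1/33 - 1/34 = 808/561

Sum = 808/561


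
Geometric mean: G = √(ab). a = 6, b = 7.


GM = √(6×7) = √42 = 6.4807

GM = 6.4807


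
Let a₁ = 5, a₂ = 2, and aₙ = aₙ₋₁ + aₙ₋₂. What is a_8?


Computing iteratively: 5, 2, 7, 9, 16, 25, 41, 66
a_8 = 66

a_8 = 66


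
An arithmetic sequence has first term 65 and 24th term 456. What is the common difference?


d = (aₙ - a₁)/(n-1)
= (456 - 65)/(24-1)
= 391/23 = 17

d = 17


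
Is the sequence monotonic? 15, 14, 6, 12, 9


Differences: -1, -8, 6, -3
Difference at position 3 is +6 (> 0) but position 1 is -1 (< 0) — sequence both rises and falls
→ NOT monotonic

Not monotonic


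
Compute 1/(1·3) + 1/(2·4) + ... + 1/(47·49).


1/(k(k+2)) = (1/2)·(1/k - 1/(k+2)) (partial fractions)
Telescoping: Σ = (1/2)·(1 + 1/2 - 1/48 - 1/49) = 3431/4704

Sum = 3431/4704


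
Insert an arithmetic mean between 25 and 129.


AM = (25 + 129)/2 = 154/2 = 77

AM = 77


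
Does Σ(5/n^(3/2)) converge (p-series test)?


p-series test: Σ c/n^p converges if p > 1, diverges if p ≤ 1 (constant c > 0 doesn't affect convergence).
p = 3/2
3/2 > 1 → CONVERGES

Converges (p = 3/2 > 1)


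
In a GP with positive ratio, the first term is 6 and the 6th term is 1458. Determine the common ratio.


r^(n-1) = aₙ/a₁
r^5 = 1458/6 = 243
r = 243^(1/5)
= 3

r = 3


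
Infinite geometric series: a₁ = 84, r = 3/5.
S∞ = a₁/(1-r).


S∞ = a₁/(1-r) = 84/(1 - 3/5)
= 84/(2/5)
= 210

S∞ = 210


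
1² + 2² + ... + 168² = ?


n = 168
n(n+1)(2n+1)/6 = 168×169×337/6
= 9568104/6 = 1594684

Σk² = 1594684


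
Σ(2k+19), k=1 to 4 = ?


Σ(2k+19) = 2·Σk + 19·n
= 2·10 + 19·4
= 20 + 76 = 96

Σ = 96


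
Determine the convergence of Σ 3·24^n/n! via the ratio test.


aₙ = 3·24^n/n!
a_{n+1}/aₙ = 24^(n+1)/(n+1)! × n!/24^n  (constant 3 cancels)
= 24/(n+1)
L = lim(n→∞) 24/(n+1) = 0
L < 1 → series CONVERGES

Converges (ratio test: L = 0 < 1)


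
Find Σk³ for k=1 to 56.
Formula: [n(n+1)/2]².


n(n+1)/2 = 56×57/2 = 1596
Σk³ = 1596² = 2547216

Σk³ = 2547216


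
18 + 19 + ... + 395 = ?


Σₖ₌18^395 k = Σₖ₌₁^395 k − Σₖ₌₁^17 k
= 395·396/2 − 17·18/2
= 78210 − 153 = 78057

Σk = 78057


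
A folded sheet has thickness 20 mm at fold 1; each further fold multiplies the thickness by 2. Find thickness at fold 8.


aₙ = a₁·r^(n-1)
= 20×2^7
= 20×128
= 2560

a_8 = 2560


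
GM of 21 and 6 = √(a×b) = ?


GM = √(21×6) = √126 = 11.225

GM = 11.225


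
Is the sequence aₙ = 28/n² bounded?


a₁ = 28, a₂ = 28/4, a₃ = 28/9, ...
0 < aₙ ≤ 28 for all n ≥ 1
The sequence IS bounded

Bounded (0 < aₙ ≤ 28)


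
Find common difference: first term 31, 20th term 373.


d = (aₙ - a₁)/(n-1)
= (373 - 31)/(20-1)
= 342/19 = 18

d = 18


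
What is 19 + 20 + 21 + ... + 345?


Σₖ₌19^345 k = Σₖ₌₁^345 k − Σₖ₌₁^18 k
= 345·346/2 − 18·19/2
= 59685 − 171 = 59514

Σk = 59514


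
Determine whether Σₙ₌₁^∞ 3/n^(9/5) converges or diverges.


p-series test: Σ c/n^p converges if p > 1, diverges if p ≤ 1 (constant c > 0 doesn't affect convergence).
p = 9/5
9/5 > 1 → CONVERGES

Converges (p = 9/5 > 1)


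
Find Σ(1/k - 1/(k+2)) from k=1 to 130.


Telescoping with gap 2: two head and two tail terms survive.
= (1 + 1/2) - (1/131 + 1/132)
= 3/2 - 1/131 - 1/132 = 25675/17292

Sum = 25675/17292


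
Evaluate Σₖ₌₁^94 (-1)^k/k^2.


S = -1 + 1/4 - 1/9 + 1/16 - 1/25 + 1/36 - 1/49 + 1/64 ± ...
= -0.8224
(Full series converges to -π²/12 ≈ -0.8225)

S_94 = -0.8224


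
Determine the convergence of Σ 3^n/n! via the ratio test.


aₙ = 3^n/n!
a_{n+1}/aₙ = 3^(n+1)/(n+1)! × n!/3^n
= 3/(n+1)
L = lim(n→∞) 3/(n+1) = 0
L < 1 → series CONVERGES

Converges (ratio test: L = 0 < 1)


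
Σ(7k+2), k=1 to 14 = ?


Σ(7k+2) = 7·Σk + 2·n
= 7·105 + 2·14
= 735 + 28 = 763

Σ = 763


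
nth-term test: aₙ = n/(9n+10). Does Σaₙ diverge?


lim(n→∞) n/(9n+10) = 1/9 = 1/9  (divide numerator and denominator by n)
lim aₙ = 1/9 ≠ 0 → series DIVERGES

Diverges (lim aₙ = 1/9 ≠ 0)


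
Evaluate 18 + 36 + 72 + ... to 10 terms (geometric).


Sₙ = 18×(2^10 - 1)/(2 - 1)
= 18×(1024 - 1)/1
= 18×1023/1
= 18414

S_10 = 18414


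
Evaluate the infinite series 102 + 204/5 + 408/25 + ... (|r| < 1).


S∞ = a₁/(1-r) = 102/(1 - 2/5)
= 102/(3/5)
= 170

S∞ = 170


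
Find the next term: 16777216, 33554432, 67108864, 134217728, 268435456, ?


Pattern: powers of 2: 2ⁿ
Terms: 16777216, 33554432, 67108864, 134217728, 268435456
Next term = 536870912

Next term = 536870912


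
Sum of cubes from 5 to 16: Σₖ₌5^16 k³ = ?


Σₖ₌5^16 k³ = [16·17/2]² − [4·5/2]²
= 18496 − 100 = 18396

Σk³ = 18396


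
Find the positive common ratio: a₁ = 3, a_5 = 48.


r^(n-1) = aₙ/a₁
r^4 = 48/3 = 16
r = 16^(1/4)
= ±2; taking r > 0 gives r = 2

r = 2


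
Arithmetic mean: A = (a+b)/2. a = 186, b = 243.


AM = (186 + 243)/2 = 429/2 = 214.5

AM = 214.5


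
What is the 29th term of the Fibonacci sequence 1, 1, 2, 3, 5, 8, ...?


Fibonacci sequence: 1, 1, 2, 3, 5, 8, 13, 21, 34, 55, 89, ...
F(29) = 514229

F(29) = 514229


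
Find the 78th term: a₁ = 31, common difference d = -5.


aₙ = a₁ + (n-1)d
= 31 + (78-1)×-5
= 31 - 385
= -354

a_78 = -354


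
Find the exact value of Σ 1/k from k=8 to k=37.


Σₖ₌8^37 1/k = 1/8 + 1/9 + 1/10 + ... + 1/37
= 111627652111399/69388720221600
≈ 1.6087

Sum = 111627652111399/69388720221600 ≈ 1.6087


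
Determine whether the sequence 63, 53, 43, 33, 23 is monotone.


Differences: -10, -10, -10, -10
All differences < 0 → strictly DECREASING

Monotonically decreasing


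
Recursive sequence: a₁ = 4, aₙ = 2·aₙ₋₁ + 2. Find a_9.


Computing step by step:
a_1 = 4
a_2 = 10
a_3 = 22
a_4 = 46
a_5 = 94
a_6 = 190
a_7 = 382
a_8 = 766
a_9 = 1534


a_9 = 1534


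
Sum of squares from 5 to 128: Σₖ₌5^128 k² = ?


Σₖ₌5^128 k² = Σₖ₌₁^128 k² − Σₖ₌₁^4 k²
= 128·129·257/6 − 4·5·9/6
= 707264 − 30 = 707234

Σk² = 707234


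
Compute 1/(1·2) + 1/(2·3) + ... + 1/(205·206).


1/(k(k+1)) = 1/k - 1/(k+1) (partial fractions)
Telescoping: Σ = 1 - 1/206 = 205/206

Sum = 205/206


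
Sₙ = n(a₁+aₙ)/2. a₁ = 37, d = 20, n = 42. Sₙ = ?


aₙ = 37 + (42-1)×20 = 857
Sₙ = n(a₁+aₙ)/2 = 42×(37+857)/2
= 42×894/2 = 18774

S_42 = 18774


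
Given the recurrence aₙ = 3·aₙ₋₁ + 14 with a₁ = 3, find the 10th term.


Computing step by step:
a_1 = 3
a_2 = 23
a_3 = 83
a_4 = 263
a_5 = 803
a_6 = 2423
a_7 = 7283
a_8 = 21863
a_9 = 65603
a_10 = 196823


a_10 = 196823


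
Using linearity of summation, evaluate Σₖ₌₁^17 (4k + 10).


Σ(4k+10) = 4·Σk + 10·n
= 4·153 + 10·17
= 612 + 170 = 782

Σ = 782


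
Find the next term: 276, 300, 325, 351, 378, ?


Pattern: triangular numbers: n(n+1)/2
Terms: 276, 300, 325, 351, 378
Next term = 406

Next term = 406


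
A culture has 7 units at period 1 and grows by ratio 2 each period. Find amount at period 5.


aₙ = a₁·r^(n-1)
= 7×2^4
= 7×16
= 112

a_5 = 112


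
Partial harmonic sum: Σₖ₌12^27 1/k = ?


Σₖ₌12^27 1/k = 1/12 + 1/13 + 1/14 + ... + 1/27
= 69999534593/80313433200
≈ 0.8716

Sum = 69999534593/80313433200 ≈ 0.8716


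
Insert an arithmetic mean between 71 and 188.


AM = (71 + 188)/2 = 259/2 = 129.5

AM = 129.5


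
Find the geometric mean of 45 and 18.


GM = √(45×18) = √810 = 28.4605

GM = 28.4605


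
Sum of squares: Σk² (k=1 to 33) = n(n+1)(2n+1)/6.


n = 33
n(n+1)(2n+1)/6 = 33×34×67/6
= 75174/6 = 12529

Σk² = 12529


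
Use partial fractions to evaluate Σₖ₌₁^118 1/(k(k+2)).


1/(k(k+2)) = (1/2)·(1/k - 1/(k+2)) (partial fractions)
Telescoping: Σ = (1/2)·(1 + 1/2 - 1/119 - 1/120) = 21181/28560

Sum = 21181/28560


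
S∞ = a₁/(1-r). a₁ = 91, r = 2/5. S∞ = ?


S∞ = a₁/(1-r) = 91/(1 - 2/5)
= 91/(3/5)
= 455/3

S∞ = 455/3


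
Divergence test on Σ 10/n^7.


lim(n→∞) 10/n^7 = 0
lim aₙ = 0 → nth-term test is INCONCLUSIVE
(Need other tests; this is actually a convergent p-series with p=7 > 1)

Inconclusive (lim aₙ = 0; need another test)


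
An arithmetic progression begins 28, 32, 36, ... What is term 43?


aₙ = a₁ + (n-1)d
= 28 + (43-1)×4
= 28 + 168
= 196

a_43 = 196


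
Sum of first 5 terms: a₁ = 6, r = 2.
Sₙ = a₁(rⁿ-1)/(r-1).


Sₙ = 6×(2^5 - 1)/(2 - 1)
= 6×(32 - 1)/1
= 6×31/1
= 186

S_5 = 186


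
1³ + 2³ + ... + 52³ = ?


n(n+1)/2 = 52×53/2 = 1378
Σk³ = 1378² = 1898884

Σk³ = 1898884


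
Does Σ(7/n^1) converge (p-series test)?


p-series test: Σ c/n^p converges if p > 1, diverges if p ≤ 1 (constant c > 0 doesn't affect convergence).
p = 1
1 ≤ 1 → DIVERGES

Diverges (p = 1 ≤ 1)


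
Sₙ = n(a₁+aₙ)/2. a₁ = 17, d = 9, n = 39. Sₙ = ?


aₙ = 17 + (39-1)×9 = 359
Sₙ = n(a₁+aₙ)/2 = 39×(17+359)/2
= 39×376/2 = 7332

S_39 = 7332


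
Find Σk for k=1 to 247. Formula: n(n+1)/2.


n(n+1)/2 = 247×248/2 = 61256/2 = 30628

Σk = 30628


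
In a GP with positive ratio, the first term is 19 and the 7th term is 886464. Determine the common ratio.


r^(n-1) = aₙ/a₁
r^6 = 886464/19 = 46656
r = 46656^(1/6)
= ±6; taking r > 0 gives r = 6

r = 6


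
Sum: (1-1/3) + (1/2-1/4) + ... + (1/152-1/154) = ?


Telescoping with gap 2: two head and two tail terms survive.
= (1 + 1/2) - (1/153 + 1/154)
= 3/2 - 1/153 - 1/154 = 17518/11781

Sum = 17518/11781


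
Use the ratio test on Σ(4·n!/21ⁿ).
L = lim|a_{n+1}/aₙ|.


aₙ = 4·n!/21^n
a_{n+1}/aₙ = (n+1)!/21^(n+1) × 21^n/n!  (constant 4 cancels)
= (n+1)/21
L = lim(n→∞) (n+1)/21 = ∞
L > 1 → series DIVERGES

Diverges (ratio test: L = ∞ > 1)


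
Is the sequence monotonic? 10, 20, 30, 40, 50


Differences: 10, 10, 10, 10
All differences > 0 → strictly INCREASING

Monotonically increasing


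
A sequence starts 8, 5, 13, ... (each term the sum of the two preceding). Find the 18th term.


Computing iteratively: 8, 5, 13, 18, 31, 49, 80, 129, 209, 338, 547, 885, ...
a_18 = 15881

a_18 = 15881


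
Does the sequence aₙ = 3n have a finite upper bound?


aₙ = 3n → as n→∞, aₙ→∞
No finite upper bound exists
The sequence is UNBOUNDED

Unbounded (aₙ → ∞ as n → ∞)


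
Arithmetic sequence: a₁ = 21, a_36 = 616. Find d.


d = (aₙ - a₁)/(n-1)
= (616 - 21)/(36-1)
= 595/35 = 17

d = 17


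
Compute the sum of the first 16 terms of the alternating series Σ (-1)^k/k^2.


S = -1 + 1/4 - 1/9 + 1/16 - 1/25 + 1/36 - 1/49 + 1/64 ± ...
= -0.8206
(Full series converges to -π²/12 ≈ -0.8225)

S_16 = -0.8206


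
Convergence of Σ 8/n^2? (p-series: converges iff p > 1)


p-series test: Σ c/n^p converges if p > 1, diverges if p ≤ 1 (constant c > 0 doesn't affect convergence).
p = 2
2 > 1 → CONVERGES

Converges (p = 2 > 1)


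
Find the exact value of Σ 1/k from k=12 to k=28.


Σₖ₌12^28 1/k = 1/12 + 1/13 + 1/14 + ... + 1/28
= 72867871493/80313433200
≈ 0.9073

Sum = 72867871493/80313433200 ≈ 0.9073


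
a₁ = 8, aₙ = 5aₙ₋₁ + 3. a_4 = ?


Computing step by step:
a_1 = 8
a_2 = 43
a_3 = 218
a_4 = 1093


a_4 = 1093


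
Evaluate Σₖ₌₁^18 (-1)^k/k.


S = -1 + 1/2 - 1/3 + 1/4 - 1/5 + 1/6 - 1/7 + 1/8 ± ...
= -0.6661
(Full series converges to -ln(2) ≈ -0.6931)

S_18 = -0.6661


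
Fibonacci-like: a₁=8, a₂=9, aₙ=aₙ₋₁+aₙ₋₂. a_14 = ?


Computing iteratively: 8, 9, 17, 26, 43, 69, 112, 181, 293, 474, 767, 1241, ...
a_14 = 3249

a_14 = 3249


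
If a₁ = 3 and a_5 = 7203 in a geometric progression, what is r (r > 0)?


r^(n-1) = aₙ/a₁
r^4 = 7203/3 = 2401
r = 2401^(1/4)
= ±7; taking r > 0 gives r = 7

r = 7


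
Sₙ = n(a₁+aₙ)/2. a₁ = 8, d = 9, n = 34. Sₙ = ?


aₙ = 8 + (34-1)×9 = 305
Sₙ = n(a₁+aₙ)/2 = 34×(8+305)/2
= 34×313/2 = 5321

S_34 = 5321


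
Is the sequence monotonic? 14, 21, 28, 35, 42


Differences: 7, 7, 7, 7
All differences > 0 → strictly INCREASING

Monotonically increasing


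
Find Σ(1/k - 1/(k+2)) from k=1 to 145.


Telescoping with gap 2: two head and two tail terms survive.
= (1 + 1/2) - (1/146 + 1/147)
= 3/2 - 1/146 - 1/147 = 15950/10731

Sum = 15950/10731


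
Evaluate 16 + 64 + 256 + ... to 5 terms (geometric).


Sₙ = 16×(4^5 - 1)/(4 - 1)
= 16×(1024 - 1)/3
= 16×1023/3
= 5456

S_5 = 5456


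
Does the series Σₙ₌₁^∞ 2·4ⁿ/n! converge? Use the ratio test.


aₙ = 2·4^n/n!
a_{n+1}/aₙ = 4^(n+1)/(n+1)! × n!/4^n  (constant 2 cancels)
= 4/(n+1)
L = lim(n→∞) 4/(n+1) = 0
L < 1 → series CONVERGES

Converges (ratio test: L = 0 < 1)


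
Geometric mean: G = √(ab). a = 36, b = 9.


GM = √(36×9) = √324 = 18

GM = 18


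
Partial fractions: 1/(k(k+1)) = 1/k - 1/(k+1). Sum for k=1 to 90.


1/(k(k+1)) = 1/k - 1/(k+1) (partial fractions)
Telescoping: Σ = 1 - 1/91 = 90/91

Sum = 90/91


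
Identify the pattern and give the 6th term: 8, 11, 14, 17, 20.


Pattern: arithmetic (d=3)
Terms: 8, 11, 14, 17, 20
Next term = 23

Next term = 23


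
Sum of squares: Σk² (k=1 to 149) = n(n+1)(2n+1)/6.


n = 149
n(n+1)(2n+1)/6 = 149×150×299/6
= 6682650/6 = 1113775

Σk² = 1113775


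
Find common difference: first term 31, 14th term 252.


d = (aₙ - a₁)/(n-1)
= (252 - 31)/(14-1)
= 221/13 = 17

d = 17


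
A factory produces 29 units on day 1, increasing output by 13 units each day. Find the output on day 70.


aₙ = a₁ + (n-1)d
= 29 + (70-1)×13
= 29 + 897
= 926

a_70 = 926


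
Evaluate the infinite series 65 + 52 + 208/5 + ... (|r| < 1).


S∞ = a₁/(1-r) = 65/(1 - 4/5)
= 65/(1/5)
= 325

S∞ = 325


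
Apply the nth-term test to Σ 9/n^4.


lim(n→∞) 9/n^4 = 0
lim aₙ = 0 → nth-term test is INCONCLUSIVE
(Need other tests; this is actually a convergent p-series with p=4 > 1)

Inconclusive (lim aₙ = 0; need another test)


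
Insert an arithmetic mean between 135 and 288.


AM = (135 + 288)/2 = 423/2 = 211.5

AM = 211.5


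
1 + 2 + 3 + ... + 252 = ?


n(n+1)/2 = 252×253/2 = 63756/2 = 31878

Σk = 31878


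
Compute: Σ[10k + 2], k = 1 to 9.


Σ(10k+2) = 10·Σk + 2·n
= 10·45 + 2·9
= 450 + 18 = 468

Σ = 468


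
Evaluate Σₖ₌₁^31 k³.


n(n+1)/2 = 31×32/2 = 496
Σk³ = 496² = 246016

Σk³ = 246016


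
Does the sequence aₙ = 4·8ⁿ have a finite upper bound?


aₙ = 4·8ⁿ → as n→∞, aₙ→∞ (since base 8 > 1)
No finite upper bound exists
The sequence is UNBOUNDED

Unbounded (aₙ → ∞ as n → ∞)


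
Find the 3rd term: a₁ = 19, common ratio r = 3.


aₙ = a₁·r^(n-1)
= 19×3^2
= 19×9
= 171

a_3 = 171


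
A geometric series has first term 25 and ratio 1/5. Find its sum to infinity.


S∞ = a₁/(1-r) = 25/(1 - 1/5)
= 25/(4/5)
= 125/4

S∞ = 125/4


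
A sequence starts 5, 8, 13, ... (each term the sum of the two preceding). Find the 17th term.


Computing iteratively: 5, 8, 13, 21, 34, 55, 89, 144, 233, 377, 610, 987, ...
a_17 = 10946

a_17 = 10946


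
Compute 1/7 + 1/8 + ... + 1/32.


Σₖ₌7^32 1/k = 1/7 + 1/8 + 1/9 + ... + 1/32
= 232272421033319/144403552893600
≈ 1.6085

Sum = 232272421033319/144403552893600 ≈ 1.6085


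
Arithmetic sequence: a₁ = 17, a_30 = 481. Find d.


d = (aₙ - a₁)/(n-1)
= (481 - 17)/(30-1)
= 464/29 = 16

d = 16


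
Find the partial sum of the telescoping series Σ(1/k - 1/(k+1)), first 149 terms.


Telescoping: adjacent terms cancel.
= 1/1 - 1/150
= 1 - 1/150 = 149/150

Sum = 149/150


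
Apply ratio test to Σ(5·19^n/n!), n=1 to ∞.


aₙ = 5·19^n/n!
a_{n+1}/aₙ = 19^(n+1)/(n+1)! × n!/19^n  (constant 5 cancels)
= 19/(n+1)
L = lim(n→∞) 19/(n+1) = 0
L < 1 → series CONVERGES

Converges (ratio test: L = 0 < 1)


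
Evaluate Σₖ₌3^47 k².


Σₖ₌3^47 k² = Σₖ₌₁^47 k² − Σₖ₌₁^2 k²
= 47·48·95/6 − 2·3·5/6
= 35720 − 5 = 35715

Σk² = 35715


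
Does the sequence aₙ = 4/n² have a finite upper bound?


a₁ = 4, a₂ = 4/4, a₃ = 4/9, ...
0 < aₙ ≤ 4 for all n ≥ 1
The sequence IS bounded

Bounded (0 < aₙ ≤ 4)


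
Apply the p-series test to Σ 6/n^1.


p-series test: Σ c/n^p converges if p > 1, diverges if p ≤ 1 (constant c > 0 doesn't affect convergence).
p = 1
1 ≤ 1 → DIVERGES

Diverges (p = 1 ≤ 1)


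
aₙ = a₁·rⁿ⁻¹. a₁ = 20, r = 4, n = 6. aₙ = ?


aₙ = a₁·r^(n-1)
= 20×4^5
= 20×1024
= 20480

a_6 = 20480


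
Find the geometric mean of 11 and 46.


GM = √(11×46) = √506 = 22.4944

GM = 22.4944


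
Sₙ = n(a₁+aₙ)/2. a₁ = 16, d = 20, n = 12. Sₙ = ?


aₙ = 16 + (12-1)×20 = 236
Sₙ = n(a₁+aₙ)/2 = 12×(16+236)/2
= 12×252/2 = 1512

S_12 = 1512


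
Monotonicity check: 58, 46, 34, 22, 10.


Differences: -12, -12, -12, -12
All differences < 0 → strictly DECREASING

Monotonically decreasing


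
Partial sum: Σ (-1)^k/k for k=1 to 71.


S = -1 + 1/2 - 1/3 + 1/4 - 1/5 + 1/6 - 1/7 + 1/8 ± ...
= -0.7001
(Full series converges to -ln(2) ≈ -0.6931)

S_71 = -0.7001


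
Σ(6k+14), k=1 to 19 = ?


Σ(6k+14) = 6·Σk + 14·n
= 6·190 + 14·19
= 1140 + 266 = 1406

Σ = 1406


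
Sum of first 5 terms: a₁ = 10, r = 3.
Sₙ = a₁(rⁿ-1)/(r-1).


Sₙ = 10×(3^5 - 1)/(3 - 1)
= 10×(243 - 1)/2
= 10×242/2
= 1210

S_5 = 1210


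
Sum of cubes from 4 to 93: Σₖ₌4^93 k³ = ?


Σₖ₌4^93 k³ = [93·94/2]² − [3·4/2]²
= 19105641 − 36 = 19105605

Σk³ = 19105605


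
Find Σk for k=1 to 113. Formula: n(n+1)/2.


n(n+1)/2 = 113×114/2 = 12882/2 = 6441

Σk = 6441


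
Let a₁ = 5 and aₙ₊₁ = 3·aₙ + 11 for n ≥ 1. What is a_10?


Computing step by step:
a_1 = 5
a_2 = 26
a_3 = 89
a_4 = 278
a_5 = 845
a_6 = 2546
a_7 = 7649
a_8 = 22958
a_9 = 68885
a_10 = 206666


a_10 = 206666


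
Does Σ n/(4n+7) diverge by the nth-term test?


lim(n→∞) n/(4n+7) = 1/4 = 1/4  (divide numerator and denominator by n)
lim aₙ = 1/4 ≠ 0 → series DIVERGES

Diverges (lim aₙ = 1/4 ≠ 0)


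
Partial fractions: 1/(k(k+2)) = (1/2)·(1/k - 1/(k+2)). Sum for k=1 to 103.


1/(k(k+2)) = (1/2)·(1/k - 1/(k+2)) (partial fractions)
Telescoping: Σ = (1/2)·(1 + 1/2 - 1/104 - 1/105) = 16171/21840

Sum = 16171/21840


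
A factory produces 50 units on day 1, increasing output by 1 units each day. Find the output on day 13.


aₙ = a₁ + (n-1)d
= 50 + (13-1)×1
= 50 + 12
= 62

a_13 = 62


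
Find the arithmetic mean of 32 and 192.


AM = (32 + 192)/2 = 224/2 = 112

AM = 112


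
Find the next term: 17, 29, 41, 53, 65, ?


Pattern: arithmetic (d=12)
Terms: 17, 29, 41, 53, 65
Next term = 77

Next term = 77


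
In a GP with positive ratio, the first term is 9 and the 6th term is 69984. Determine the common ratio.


r^(n-1) = aₙ/a₁
r^5 = 69984/9 = 7776
r = 7776^(1/5)
= 6

r = 6


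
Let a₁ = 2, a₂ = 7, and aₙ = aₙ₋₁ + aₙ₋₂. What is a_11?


Computing iteratively: 2, 7, 9, 16, 25, 41, 66, 107, 173, 280, 453
a_11 = 453

a_11 = 453


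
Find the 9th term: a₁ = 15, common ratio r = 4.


aₙ = a₁·r^(n-1)
= 15×4^8
= 15×65536
= 983040

a_9 = 983040


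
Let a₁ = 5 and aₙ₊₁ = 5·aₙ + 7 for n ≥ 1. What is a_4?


Computing step by step:
a_1 = 5
a_2 = 32
a_3 = 167
a_4 = 842


a_4 = 842


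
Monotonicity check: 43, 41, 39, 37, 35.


Differences: -2, -2, -2, -2
All differences < 0 → strictly DECREASING

Monotonically decreasing


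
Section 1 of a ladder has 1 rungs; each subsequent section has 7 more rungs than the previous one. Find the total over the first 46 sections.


aₙ = 1 + (46-1)×7 = 316
Sₙ = n(a₁+aₙ)/2 = 46×(1+316)/2
= 46×317/2 = 7291

S_46 = 7291


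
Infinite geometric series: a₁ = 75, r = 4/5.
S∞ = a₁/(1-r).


S∞ = a₁/(1-r) = 75/(1 - 4/5)
= 75/(1/5)
= 375

S∞ = 375


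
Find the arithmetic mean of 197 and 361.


AM = (197 + 361)/2 = 558/2 = 279

AM = 279


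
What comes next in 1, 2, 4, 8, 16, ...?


Pattern: powers of 2: 2ⁿ
Terms: 1, 2, 4, 8, 16
Next term = 32

Next term = 32


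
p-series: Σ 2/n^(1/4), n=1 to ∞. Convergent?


p-series test: Σ c/n^p converges if p > 1, diverges if p ≤ 1 (constant c > 0 doesn't affect convergence).
p = 1/4
1/4 ≤ 1 → DIVERGES

Diverges (p = 1/4 ≤ 1)
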